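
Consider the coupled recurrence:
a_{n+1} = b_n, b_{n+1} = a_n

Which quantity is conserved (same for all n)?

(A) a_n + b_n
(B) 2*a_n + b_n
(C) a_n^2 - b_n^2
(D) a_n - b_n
A

Replace a_n by a_{n+1} = b_n and b_n by b_{n+1} = a_n in each option and simplify:
(A) a_n + b_n  ->  (b_n) + (a_n) = a_n + b_n   [conserved]
(B) 2*a_n + b_n  ->  2*(b_n) + (a_n) = a_n + 2*b_n   [not conserved]
(C) a_n^2 - b_n^2  ->  (b_n)^2 - (a_n)^2 = -a_n^2 + b_n^2   [not conserved]
(D) a_n - b_n  ->  (b_n) - (a_n) = -a_n + b_n   [not conserved]

Only (A) a_n + b_n returns to itself after one step, so it is the conserved quantity.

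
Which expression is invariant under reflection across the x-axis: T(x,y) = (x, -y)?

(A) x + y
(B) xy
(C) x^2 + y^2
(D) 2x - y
C

The map is reflection across the x-axis: T(x,y) = (x, -y).
Substitute the transformed coordinates into each option and compare with the original:
(A) x + y  ->  (x) + (-y) = x - y   [differs from x + y: not invariant]
(B) xy  ->  (x)(-y) = -xy   [differs from xy: not invariant]
(C) x^2 + y^2  ->  (x)^2 + (-y)^2 = x^2 + y^2   [equals x^2 + y^2: invariant]
(D) 2x - y  ->  2(x) - (-y) = 2x + y   [differs from 2x - y: not invariant]

Only option (C), x^2 + y^2, is unchanged by the transformation.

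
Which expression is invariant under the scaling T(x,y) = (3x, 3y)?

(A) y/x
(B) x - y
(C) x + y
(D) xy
A

Under the uniform scaling T(x,y) = (3x, 3y):
Substitute the transformed coordinates into each option and compare with the original:
(A) y/x  ->  (3y)/(3x) = y/x   [equals y/x: invariant]
(B) x - y  ->  (3x) - (3y) = 3x - 3y   [differs from x - y: not invariant]
(C) x + y  ->  (3x) + (3y) = 3x + 3y   [differs from x + y: not invariant]
(D) xy  ->  (3x)(3y) = 9xy   [differs from xy: not invariant]

Only option (A), y/x, is unchanged by the transformation.
The common factor 3 cancels in a ratio of coordinates, while sums, products and sums of squares pick up factors of 3 or 9.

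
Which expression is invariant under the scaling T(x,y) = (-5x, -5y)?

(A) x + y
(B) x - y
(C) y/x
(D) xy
C

Under the uniform scaling T(x,y) = (-5x, -5y):
Substitute the transformed coordinates into each option and compare with the original:
(A) x + y  ->  (-5x) + (-5y) = -5x - 5y   [differs from x + y: not invariant]
(B) x - y  ->  (-5x) - (-5y) = -5x + 5y   [differs from x - y: not invariant]
(C) y/x  ->  (-5y)/(-5x) = y/x   [equals y/x: invariant]
(D) xy  ->  (-5x)(-5y) = 25xy   [differs from xy: not invariant]

Only option (C), y/x, is unchanged by the transformation.
The common factor -5 cancels in a ratio of coordinates, while sums, products and sums of squares pick up factors of -5 or 25.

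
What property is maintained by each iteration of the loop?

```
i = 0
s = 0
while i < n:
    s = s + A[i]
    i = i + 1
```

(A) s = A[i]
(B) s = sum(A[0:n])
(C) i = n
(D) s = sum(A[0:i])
D

A loop invariant must hold before the first iteration and be re-established by every execution of the body.

(D) s = sum(A[0:i]): Initially i = 0 and s = 0 = sum of the empty slice A[0:0]. If s = sum(A[0:i]) holds at the top of an iteration, the body sets s to sum(A[0:i]) + A[i] = sum(A[0:i+1]) and then i to i+1, so s = sum(A[0:i]) holds again. At exit i = n, giving s = sum(A[0:n]).

The other options fail:
(A) s = A[i]: after the first iteration s = A[0] but i = 1, so s = A[i] compares s with the wrong element (and fails in general).
(B) s = sum(A[0:n]): false before the loop (s = 0, not the full sum) -- it only becomes true at exit.
(C) i = n: false initially (i = 0); it is the exit condition, not an invariant.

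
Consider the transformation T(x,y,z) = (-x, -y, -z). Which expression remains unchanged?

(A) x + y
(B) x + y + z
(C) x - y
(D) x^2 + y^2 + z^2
D

Apply T(x,y,z) = (-x, -y, -z) to each option, i.e. replace (x, y, z) by the transformed coordinates.
Substitute the transformed coordinates into each option and compare with the original:
(A) x + y  ->  (-x) + (-y) = -x - y   [differs from x + y: not invariant]
(B) x + y + z  ->  (-x) + (-y) + (-z) = -x - y - z   [differs from x + y + z: not invariant]
(C) x - y  ->  (-x) - (-y) = -x + y   [differs from x - y: not invariant]
(D) x^2 + y^2 + z^2  ->  (-x)^2 + (-y)^2 + (-z)^2 = x^2 + y^2 + z^2   [equals x^2 + y^2 + z^2: invariant]

Only option (D), x^2 + y^2 + z^2, is unchanged by the transformation.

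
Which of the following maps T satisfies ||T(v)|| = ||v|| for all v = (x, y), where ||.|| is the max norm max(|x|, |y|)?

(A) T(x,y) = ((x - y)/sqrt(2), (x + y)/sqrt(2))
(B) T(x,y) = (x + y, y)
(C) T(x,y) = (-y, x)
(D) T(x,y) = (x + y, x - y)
C

A transformation preserves a norm if ||T(v)|| = ||v|| for every v; a single vector where the norm changes rules an option out.

(A) T(x,y) = ((x - y)/sqrt(2), (x + y)/sqrt(2)): v = (1, 0) has norm max(|1|, |0|) = 1, but T(v) = (sqrt(2)/2, sqrt(2)/2) has norm sqrt(2)/2 -- not preserved.
(B) T(x,y) = (x + y, y): v = (1, 1) has norm max(|1|, |1|) = 1, but T(v) = (2, 1) has norm 2 -- not preserved.
(C) T(x,y) = (-y, x): preserves the norm -- it only permutes the coordinates and/or flips signs, which leaves max(|x|, |y|) unchanged.
(D) T(x,y) = (x + y, x - y): v = (1, 1) has norm max(|1|, |1|) = 1, but T(v) = (2, 0) has norm 2 -- not preserved.

Therefore the answer is (C).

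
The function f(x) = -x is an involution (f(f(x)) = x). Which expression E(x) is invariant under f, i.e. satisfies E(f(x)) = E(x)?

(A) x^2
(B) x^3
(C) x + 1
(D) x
A

Replace x by f(x) = -x in each option and simplify. As a quick numerical cross-check, also compare E(5) with E(f(5)) = E(-5).

(A) x^2  ->  (-x)^2, which simplifies back to x^2; check: E(5) = 25, E(-5) = 25.   [invariant]
(B) x^3  ->  (-x)^3 = -x^3; check: E(5) = 125 but E(-5) = -125.   [not invariant]
(C) x + 1  ->  (-x) + 1 = 1 - x; check: E(5) = 6 but E(-5) = -4.   [not invariant]
(D) x  ->  (-x) = -x; check: E(5) = 5 but E(-5) = -5.   [not invariant]

Only (A) is unchanged. E is symmetric under swapping x with f(x) = -x, which is exactly what an involution does.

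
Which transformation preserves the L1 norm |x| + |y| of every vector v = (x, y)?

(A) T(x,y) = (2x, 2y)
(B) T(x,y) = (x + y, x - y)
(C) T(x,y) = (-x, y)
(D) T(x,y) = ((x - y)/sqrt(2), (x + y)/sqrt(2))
C

A transformation preserves a norm if ||T(v)|| = ||v|| for every v; a single vector where the norm changes rules an option out.

(A) T(x,y) = (2x, 2y): v = (1, 0) has norm |1| + |0| = 1, but T(v) = (2, 0) has norm 2 -- not preserved.
(B) T(x,y) = (x + y, x - y): v = (1, 0) has norm |1| + |0| = 1, but T(v) = (1, 1) has norm 2 -- not preserved.
(C) T(x,y) = (-x, y): preserves the norm -- it only permutes the coordinates and/or flips signs, which leaves |x| + |y| unchanged.
(D) T(x,y) = ((x - y)/sqrt(2), (x + y)/sqrt(2)): v = (1, 0) has norm |1| + |0| = 1, but T(v) = (sqrt(2)/2, sqrt(2)/2) has norm sqrt(2) -- not preserved.

Therefore the answer is (C).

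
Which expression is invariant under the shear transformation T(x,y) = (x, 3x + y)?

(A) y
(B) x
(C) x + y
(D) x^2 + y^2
B

Under the shear T(x,y) = (x, 3x + y):
Substitute the transformed coordinates into each option and compare with the original:
(A) y  ->  (3x + y) = 3x + y   [differs from y: not invariant]
(B) x  ->  (x) = x   [equals x: invariant]
(C) x + y  ->  (x) + (3x + y) = 4x + y   [differs from x + y: not invariant]
(D) x^2 + y^2  ->  (x)^2 + (3x + y)^2 = 10x^2 + 6xy + y^2   [differs from x^2 + y^2: not invariant]

Only option (B), x, is unchanged by the transformation.
A vertical shear moves points parallel to the y-axis, so the x-coordinate (and any function of x alone) is unchanged.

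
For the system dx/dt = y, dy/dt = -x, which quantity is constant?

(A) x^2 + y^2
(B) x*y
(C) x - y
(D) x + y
A

A first integral I satisfies dI/dt = 0 along every solution. Differentiate each option and use the equation of motion:
(A) d/dt[x^2 + y^2] = 2x*dx/dt + 2y*dy/dt = 2x*y + 2y*(-x) = 0
(B) d/dt[x*y] = (dx/dt)y + x(dy/dt) = y^2 - x^2, not identically 0
(C) d/dt[x - y] = y - (-x) = x + y, not identically 0
(D) d/dt[x + y] = y + (-x) = y - x, not identically 0

Only (A) has zero time-derivative. So x^2 + y^2 (the squared radius; trajectories are circles) is the conserved quantity.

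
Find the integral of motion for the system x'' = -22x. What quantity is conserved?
E = (x')^2 + 22x^2

Multiply the equation by x':
x' * x'' = -22x * x'
The left side is d/dt[(x')^2/2] and the right side is d/dt[-22x^2/2], so
d/dt[(x')^2/2 + 22x^2/2] = 0, i.e. (x')^2/2 + 22x^2/2 = constant.
Multiplying by 2, the integral of motion is E = (x')^2 + 22x^2.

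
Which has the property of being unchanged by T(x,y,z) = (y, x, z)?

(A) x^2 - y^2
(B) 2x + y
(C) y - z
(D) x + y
D

Apply T(x,y,z) = (y, x, z) to each option, i.e. replace (x, y, z) by the transformed coordinates.
Substitute the transformed coordinates into each option and compare with the original:
(A) x^2 - y^2  ->  (y)^2 - (x)^2 = -x^2 + y^2   [differs from x^2 - y^2: not invariant]
(B) 2x + y  ->  2(y) + (x) = x + 2y   [differs from 2x + y: not invariant]
(C) y - z  ->  (x) - (z) = x - z   [differs from y - z: not invariant]
(D) x + y  ->  (y) + (x) = x + y   [equals x + y: invariant]

Only option (D), x + y, is unchanged by the transformation.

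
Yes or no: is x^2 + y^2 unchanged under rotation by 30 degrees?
Yes

Applying rotation by 30 degrees: x' = x*cos(30 degrees) - y*sin(30 degrees) = sqrt(3)x/2 - y/2, y' = x*sin(30 degrees) + y*cos(30 degrees) = x/2 + sqrt(3)y/2

Substituting into x^2 + y^2:
(sqrt(3)x/2 - y/2)^2 + (x/2 + sqrt(3)y/2)^2
= x^2 + y^2

This equals the original expression x^2 + y^2, so it IS invariant.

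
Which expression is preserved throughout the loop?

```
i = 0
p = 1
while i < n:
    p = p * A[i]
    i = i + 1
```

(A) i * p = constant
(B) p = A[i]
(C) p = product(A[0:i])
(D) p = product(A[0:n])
C

A loop invariant must hold before the first iteration and be re-established by every execution of the body.

(C) p = product(A[0:i]): Initially i = 0 and p = 1 = product of the empty slice A[0:0]. If p = product(A[0:i]) holds at the top of an iteration, the body sets p to product(A[0:i]) * A[i] = product(A[0:i+1]) and then i to i+1, so the property is restored. At exit i = n, giving p = product(A[0:n]).

The other options fail:
(A) i * p = constant: initially i * p = 0, but after one iteration it is 1 * A[0], which is nonzero in general.
(B) p = A[i]: after the first iteration p = A[0] but i = 1; in general p is a product of several elements, not a single one.
(D) p = product(A[0:n]): false before the loop (p = 1, not the full product) -- it only becomes true at exit.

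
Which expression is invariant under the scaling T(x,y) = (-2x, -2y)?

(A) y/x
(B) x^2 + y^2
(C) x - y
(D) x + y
A

Under the uniform scaling T(x,y) = (-2x, -2y):
Substitute the transformed coordinates into each option and compare with the original:
(A) y/x  ->  (-2y)/(-2x) = y/x   [equals y/x: invariant]
(B) x^2 + y^2  ->  (-2x)^2 + (-2y)^2 = 4x^2 + 4y^2   [differs from x^2 + y^2: not invariant]
(C) x - y  ->  (-2x) - (-2y) = -2x + 2y   [differs from x - y: not invariant]
(D) x + y  ->  (-2x) + (-2y) = -2x - 2y   [differs from x + y: not invariant]

Only option (A), y/x, is unchanged by the transformation.
The common factor -2 cancels in a ratio of coordinates, while sums, products and sums of squares pick up factors of -2 or 4.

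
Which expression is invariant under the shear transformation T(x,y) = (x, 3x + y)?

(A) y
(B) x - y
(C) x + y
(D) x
D

Under the shear T(x,y) = (x, 3x + y):
Substitute the transformed coordinates into each option and compare with the original:
(A) y  ->  (3x + y) = 3x + y   [differs from y: not invariant]
(B) x - y  ->  (x) - (3x + y) = -2x - y   [differs from x - y: not invariant]
(C) x + y  ->  (x) + (3x + y) = 4x + y   [differs from x + y: not invariant]
(D) x  ->  (x) = x   [equals x: invariant]

Only option (D), x, is unchanged by the transformation.
A vertical shear moves points parallel to the y-axis, so the x-coordinate (and any function of x alone) is unchanged.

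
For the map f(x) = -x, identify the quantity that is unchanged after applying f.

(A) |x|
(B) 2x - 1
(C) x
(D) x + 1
A

For f(x) = -x:
Applying f replaces x by -x. Since |-x| = |x|, the absolute value is unchanged by f, whereas x -> -x, 2x - 1 -> -2x - 1 and x + 1 -> -x + 1 all change.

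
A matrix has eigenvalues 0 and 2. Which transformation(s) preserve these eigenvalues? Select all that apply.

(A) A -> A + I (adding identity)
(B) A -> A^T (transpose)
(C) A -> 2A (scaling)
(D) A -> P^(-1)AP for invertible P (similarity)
B and D

Eigenvalues are preserved by:
1. Similarity transformations: A -> P^(-1)AP (same characteristic polynomial)
2. Transpose: A^T has the same eigenvalues as A

Eigenvalues are NOT preserved by:
- Adding identity: eigenvalues become 0+1, 2+1
- Scaling: eigenvalues become 0, 4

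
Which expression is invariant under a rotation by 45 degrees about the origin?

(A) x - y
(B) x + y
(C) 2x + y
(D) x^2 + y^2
D

A rotation by 45 degrees sends (x, y) to (sqrt(2)x/2 - sqrt(2)y/2, sqrt(2)x/2 + sqrt(2)y/2).
Substitute the transformed coordinates into each option and compare with the original:
(A) x - y  ->  (sqrt(2)x/2 - sqrt(2)y/2) - (sqrt(2)x/2 + sqrt(2)y/2) = -sqrt(2)y   [differs from x - y: not invariant]
(B) x + y  ->  (sqrt(2)x/2 - sqrt(2)y/2) + (sqrt(2)x/2 + sqrt(2)y/2) = sqrt(2)x   [differs from x + y: not invariant]
(C) 2x + y  ->  2(sqrt(2)x/2 - sqrt(2)y/2) + (sqrt(2)x/2 + sqrt(2)y/2) = 3sqrt(2)x/2 - sqrt(2)y/2   [differs from 2x + y: not invariant]
(D) x^2 + y^2  ->  (sqrt(2)x/2 - sqrt(2)y/2)^2 + (sqrt(2)x/2 + sqrt(2)y/2)^2 = x^2 + y^2   [equals x^2 + y^2: invariant]

Only option (D), x^2 + y^2, is unchanged by the transformation.
Geometrically, x^2 + y^2 is the squared distance from the origin, which every rotation about the origin preserves.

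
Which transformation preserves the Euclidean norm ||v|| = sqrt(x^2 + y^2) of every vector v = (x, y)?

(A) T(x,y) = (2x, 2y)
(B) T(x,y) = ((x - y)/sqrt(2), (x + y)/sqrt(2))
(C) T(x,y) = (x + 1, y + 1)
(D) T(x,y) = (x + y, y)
B

A transformation preserves a norm if ||T(v)|| = ||v|| for every v; a single vector where the norm changes rules an option out.

(A) T(x,y) = (2x, 2y): v = (1, 0) has norm sqrt((1)^2 + (0)^2) = 1, but T(v) = (2, 0) has norm 2 -- not preserved.
(B) T(x,y) = ((x - y)/sqrt(2), (x + y)/sqrt(2)): preserves the norm -- it is an orthogonal map (a rotation/reflection), and (sqrt(2)(x - y)/2)^2 + (sqrt(2)(x + y)/2)^2 simplifies to x^2 + y^2.
(C) T(x,y) = (x + 1, y + 1): v = (1, 0) has norm sqrt((1)^2 + (0)^2) = 1, but T(v) = (2, 1) has norm sqrt(5) -- not preserved.
(D) T(x,y) = (x + y, y): v = (0, 1) has norm sqrt((0)^2 + (1)^2) = 1, but T(v) = (1, 1) has norm sqrt(2) -- not preserved.

Therefore the answer is (B).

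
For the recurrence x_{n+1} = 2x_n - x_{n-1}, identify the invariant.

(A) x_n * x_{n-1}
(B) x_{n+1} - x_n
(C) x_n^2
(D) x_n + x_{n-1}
B

For the recurrence x_{n+1} = 2x_n - x_{n-1}:

If x_{n+1} = 2x_n - x_{n-1}, then:
x_{n+1} - x_n = x_n - x_{n-1}
The first difference is constant throughout the sequence.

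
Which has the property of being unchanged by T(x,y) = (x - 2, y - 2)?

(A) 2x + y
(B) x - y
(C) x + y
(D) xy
B

An expression E(x,y) is invariant under T if E(T(x,y)) = E(x,y). Here T(x,y) = (x - 2, y - 2).
Substitute the transformed coordinates into each option and compare with the original:
(A) 2x + y  ->  2(x - 2) + (y - 2) = 2x + y - 6   [differs from 2x + y: not invariant]
(B) x - y  ->  (x - 2) - (y - 2) = x - y   [equals x - y: invariant]
(C) x + y  ->  (x - 2) + (y - 2) = x + y - 4   [differs from x + y: not invariant]
(D) xy  ->  (x - 2)(y - 2) = xy - 2x - 2y + 4   [differs from xy: not invariant]

Only option (B), x - y, is unchanged by the transformation.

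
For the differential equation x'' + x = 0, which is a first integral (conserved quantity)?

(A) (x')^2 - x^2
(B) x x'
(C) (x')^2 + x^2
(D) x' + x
C

A first integral I satisfies dI/dt = 0 along every solution. Differentiate each option and use the equation of motion:
(A) d/dt[(x')^2 - x^2] = 2x'x'' - 2x x' = -4x x', not identically 0
(B) d/dt[x x'] = (x')^2 + x x'' = (x')^2 - x^2, not identically 0
(C) d/dt[(x')^2 + x^2] = 2x'x'' + 2x x' = 2x'(-x) + 2x x' = 0
(D) d/dt[x' + x] = x'' + x' = -x + x', not identically 0

Only (C) has zero time-derivative. So the energy-like quantity (x')^2 + x^2 is the first integral.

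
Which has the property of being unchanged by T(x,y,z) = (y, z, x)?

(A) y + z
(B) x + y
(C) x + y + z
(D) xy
C

Apply T(x,y,z) = (y, z, x) to each option, i.e. replace (x, y, z) by the transformed coordinates.
Substitute the transformed coordinates into each option and compare with the original:
(A) y + z  ->  (z) + (x) = x + z   [differs from y + z: not invariant]
(B) x + y  ->  (y) + (z) = y + z   [differs from x + y: not invariant]
(C) x + y + z  ->  (y) + (z) + (x) = x + y + z   [equals x + y + z: invariant]
(D) xy  ->  (y)(z) = yz   [differs from xy: not invariant]

Only option (C), x + y + z, is unchanged by the transformation.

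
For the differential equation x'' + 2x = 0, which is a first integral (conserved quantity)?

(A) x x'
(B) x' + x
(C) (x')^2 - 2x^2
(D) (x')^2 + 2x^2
D

A first integral I satisfies dI/dt = 0 along every solution. Differentiate each option and use the equation of motion:
(A) d/dt[x x'] = (x')^2 + x x'' = (x')^2 - 2x^2, not identically 0
(B) d/dt[x' + x] = x'' + x' = -2x + x', not identically 0
(C) d/dt[(x')^2 - 2x^2] = 2x'x'' - 4x x' = -8x x', not identically 0
(D) d/dt[(x')^2 + 2x^2] = 2x'x'' + 4x x' = 2x'(-2x) + 4x x' = 0

Only (D) has zero time-derivative. So the energy-like quantity (x')^2 + 2x^2 is the first integral.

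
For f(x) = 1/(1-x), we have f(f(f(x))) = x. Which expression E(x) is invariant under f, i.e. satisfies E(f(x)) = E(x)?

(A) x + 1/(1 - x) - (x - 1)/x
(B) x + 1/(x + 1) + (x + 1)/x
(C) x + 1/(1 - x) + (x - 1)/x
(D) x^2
C

Replace x by f(x) = 1/(1 - x) in each option and simplify. As a quick numerical cross-check, also compare E(4) with E(f(4)) = E(-1/3).

(A) x + 1/(1 - x) - (x - 1)/x  ->  (1/(1 - x)) + 1/(1 - (1/(1 - x))) - ((1/(1 - x)) - 1)/(1/(1 - x)) = (x^2(1 - x) - x + (x - 1)^2)/(x(x - 1)); check: E(4) = 35/12 but E(-1/3) = -43/12.   [not invariant]
(B) x + 1/(x + 1) + (x + 1)/x  ->  (1/(1 - x)) + 1/((1/(1 - x)) + 1) + ((1/(1 - x)) + 1)/(1/(1 - x)) = (-x^3 + 6x^2 - 11x + 7)/(x^2 - 3x + 2); check: E(4) = 109/20 but E(-1/3) = -5/6.   [not invariant]
(C) x + 1/(1 - x) + (x - 1)/x  ->  (1/(1 - x)) + 1/(1 - (1/(1 - x))) + ((1/(1 - x)) - 1)/(1/(1 - x)), which simplifies back to x + 1/(1 - x) + (x - 1)/x; check: E(4) = 53/12, E(-1/3) = 53/12.   [invariant]
(D) x^2  ->  (1/(1 - x))^2 = (x - 1)^(-2); check: E(4) = 16 but E(-1/3) = 1/9.   [not invariant]

Only (C) is unchanged. Indeed f(f(x)) = 1/(1 - 1/(1-x)) = (1-x)/(-x) = (x-1)/x, so E(x) = x + f(x) + f(f(x)) is the sum over the whole 3-cycle; applying f just permutes the three terms cyclically (x -> f(x) -> f(f(x)) -> x), leaving the sum unchanged.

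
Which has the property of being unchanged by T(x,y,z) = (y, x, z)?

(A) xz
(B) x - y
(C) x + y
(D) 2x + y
C

Apply T(x,y,z) = (y, x, z) to each option, i.e. replace (x, y, z) by the transformed coordinates.
Substitute the transformed coordinates into each option and compare with the original:
(A) xz  ->  (y)(z) = yz   [differs from xz: not invariant]
(B) x - y  ->  (y) - (x) = -x + y   [differs from x - y: not invariant]
(C) x + y  ->  (y) + (x) = x + y   [equals x + y: invariant]
(D) 2x + y  ->  2(y) + (x) = x + 2y   [differs from 2x + y: not invariant]

Only option (C), x + y, is unchanged by the transformation.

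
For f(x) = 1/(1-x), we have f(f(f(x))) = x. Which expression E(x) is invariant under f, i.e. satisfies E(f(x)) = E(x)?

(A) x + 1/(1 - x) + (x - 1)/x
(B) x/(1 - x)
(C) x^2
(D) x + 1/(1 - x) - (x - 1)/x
A

Replace x by f(x) = 1/(1 - x) in each option and simplify. As a quick numerical cross-check, also compare E(4) with E(f(4)) = E(-1/3).

(A) x + 1/(1 - x) + (x - 1)/x  ->  (1/(1 - x)) + 1/(1 - (1/(1 - x))) + ((1/(1 - x)) - 1)/(1/(1 - x)), which simplifies back to x + 1/(1 - x) + (x - 1)/x; check: E(4) = 53/12, E(-1/3) = 53/12.   [invariant]
(B) x/(1 - x)  ->  (1/(1 - x))/(1 - (1/(1 - x))) = -1/x; check: E(4) = -4/3 but E(-1/3) = -1/4.   [not invariant]
(C) x^2  ->  (1/(1 - x))^2 = (x - 1)^(-2); check: E(4) = 16 but E(-1/3) = 1/9.   [not invariant]
(D) x + 1/(1 - x) - (x - 1)/x  ->  (1/(1 - x)) + 1/(1 - (1/(1 - x))) - ((1/(1 - x)) - 1)/(1/(1 - x)) = (x^2(1 - x) - x + (x - 1)^2)/(x(x - 1)); check: E(4) = 35/12 but E(-1/3) = -43/12.   [not invariant]

Only (A) is unchanged. Indeed f(f(x)) = 1/(1 - 1/(1-x)) = (1-x)/(-x) = (x-1)/x, so E(x) = x + f(x) + f(f(x)) is the sum over the whole 3-cycle; applying f just permutes the three terms cyclically (x -> f(x) -> f(f(x)) -> x), leaving the sum unchanged.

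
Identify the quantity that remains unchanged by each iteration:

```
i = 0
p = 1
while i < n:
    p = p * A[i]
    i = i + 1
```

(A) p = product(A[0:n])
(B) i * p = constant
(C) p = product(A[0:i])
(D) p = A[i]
C

A loop invariant must hold before the first iteration and be re-established by every execution of the body.

(C) p = product(A[0:i]): Initially i = 0 and p = 1 = product of the empty slice A[0:0]. If p = product(A[0:i]) holds at the top of an iteration, the body sets p to product(A[0:i]) * A[i] = product(A[0:i+1]) and then i to i+1, so the property is restored. At exit i = n, giving p = product(A[0:n]).

The other options fail:
(A) p = product(A[0:n]): false before the loop (p = 1, not the full product) -- it only becomes true at exit.
(B) i * p = constant: initially i * p = 0, but after one iteration it is 1 * A[0], which is nonzero in general.
(D) p = A[i]: after the first iteration p = A[0] but i = 1; in general p is a product of several elements, not a single one.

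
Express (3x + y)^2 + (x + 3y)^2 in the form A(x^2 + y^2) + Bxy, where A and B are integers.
10(x^2 + y^2) + 12xy

Expanding: (3x + y)^2 = 9x^2 + 6xy + y^2
(x + 3y)^2 = x^2 + 6xy + 9y^2
Sum = (9+1)(x^2+y^2) + 12xy = 10(x^2 + y^2) + 12xy
This is symmetric in x and y.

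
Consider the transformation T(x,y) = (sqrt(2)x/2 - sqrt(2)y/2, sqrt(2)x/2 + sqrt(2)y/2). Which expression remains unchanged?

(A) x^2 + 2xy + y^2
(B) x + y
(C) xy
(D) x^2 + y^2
D

An expression E(x,y) is invariant under T if E(T(x,y)) = E(x,y). Here T(x,y) = (sqrt(2)x/2 - sqrt(2)y/2, sqrt(2)x/2 + sqrt(2)y/2).
Substitute the transformed coordinates into each option and compare with the original:
(A) x^2 + 2xy + y^2  ->  (sqrt(2)x/2 - sqrt(2)y/2)^2 + 2(sqrt(2)x/2 - sqrt(2)y/2)(sqrt(2)x/2 + sqrt(2)y/2) + (sqrt(2)x/2 + sqrt(2)y/2)^2 = 2x^2   [differs from x^2 + 2xy + y^2: not invariant]
(B) x + y  ->  (sqrt(2)x/2 - sqrt(2)y/2) + (sqrt(2)x/2 + sqrt(2)y/2) = sqrt(2)x   [differs from x + y: not invariant]
(C) xy  ->  (sqrt(2)x/2 - sqrt(2)y/2)(sqrt(2)x/2 + sqrt(2)y/2) = x^2/2 - y^2/2   [differs from xy: not invariant]
(D) x^2 + y^2  ->  (sqrt(2)x/2 - sqrt(2)y/2)^2 + (sqrt(2)x/2 + sqrt(2)y/2)^2 = x^2 + y^2   [equals x^2 + y^2: invariant]

Only option (D), x^2 + y^2, is unchanged by the transformation.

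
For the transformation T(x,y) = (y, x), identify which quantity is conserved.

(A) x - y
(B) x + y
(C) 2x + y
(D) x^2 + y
B

An expression E(x,y) is invariant under T if E(T(x,y)) = E(x,y). Here T(x,y) = (y, x).
Substitute the transformed coordinates into each option and compare with the original:
(A) x - y  ->  (y) - (x) = -x + y   [differs from x - y: not invariant]
(B) x + y  ->  (y) + (x) = x + y   [equals x + y: invariant]
(C) 2x + y  ->  2(y) + (x) = x + 2y   [differs from 2x + y: not invariant]
(D) x^2 + y  ->  (y)^2 + (x) = x + y^2   [differs from x^2 + y: not invariant]

Only option (B), x + y, is unchanged by the transformation.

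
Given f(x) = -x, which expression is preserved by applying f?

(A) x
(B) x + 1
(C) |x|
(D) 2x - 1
C

For f(x) = -x:
Applying f replaces x by -x. Since |-x| = |x|, the absolute value is unchanged by f, whereas x -> -x, 2x - 1 -> -2x - 1 and x + 1 -> -x + 1 all change.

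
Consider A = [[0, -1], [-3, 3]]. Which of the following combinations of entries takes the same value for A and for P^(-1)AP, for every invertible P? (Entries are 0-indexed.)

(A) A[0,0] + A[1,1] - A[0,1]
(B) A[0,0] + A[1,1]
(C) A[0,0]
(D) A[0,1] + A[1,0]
B

A[0,0] + A[1,1] is the trace of A. By the cyclic property of the trace, tr(P^(-1)AP) = tr(APP^(-1)) = tr(A), so it is the same for every matrix similar to A.

The other combinations are not similarity invariants. For example, take P = [[1, 2], [0, 1]] (det P = 1), so P^(-1) = [[1, -2], [0, 1]] and
B = P^(-1)AP = [[6, 5], [-3, -3]].
Evaluating each option on A and on B:
(A) A[0,0] + A[1,1] - A[0,1]: 4 for A, -2 for B -> changes
(B) A[0,0] + A[1,1]: 3 for A, 3 for B -> unchanged
(C) A[0,0]: 0 for A, 6 for B -> changes
(D) A[0,1] + A[1,0]: -4 for A, 2 for B -> changes

Only (B) A[0,0] + A[1,1] = 3 survives (and it does so for every P, not just this one), so it is the invariant.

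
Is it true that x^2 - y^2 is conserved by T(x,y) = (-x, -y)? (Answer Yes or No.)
Yes

Substitute T(x,y) = (-x, -y) into the expression and compare with the original.

Original: x^2 - y^2
After applying T: (-x)^2 - (-y)^2 = x^2 - y^2

This is identical to the original x^2 - y^2, so the expression is invariant.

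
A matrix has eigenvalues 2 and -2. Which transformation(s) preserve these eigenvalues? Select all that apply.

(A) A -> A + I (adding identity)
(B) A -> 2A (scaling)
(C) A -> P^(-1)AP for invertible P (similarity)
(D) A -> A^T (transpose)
C and D

Eigenvalues are preserved by:
1. Similarity transformations: A -> P^(-1)AP (same characteristic polynomial)
2. Transpose: A^T has the same eigenvalues as A

Eigenvalues are NOT preserved by:
- Adding identity: eigenvalues become 2+1, -2+1
- Scaling: eigenvalues become 4, -4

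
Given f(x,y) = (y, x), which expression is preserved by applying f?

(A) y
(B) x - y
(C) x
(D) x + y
D

For f(x,y) = (y, x):
After applying f: x' = y, y' = x. So x' + y' = y + x = x + y.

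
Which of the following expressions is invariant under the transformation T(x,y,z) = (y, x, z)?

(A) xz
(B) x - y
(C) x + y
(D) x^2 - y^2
C

Apply T(x,y,z) = (y, x, z) to each option, i.e. replace (x, y, z) by the transformed coordinates.
Substitute the transformed coordinates into each option and compare with the original:
(A) xz  ->  (y)(z) = yz   [differs from xz: not invariant]
(B) x - y  ->  (y) - (x) = -x + y   [differs from x - y: not invariant]
(C) x + y  ->  (y) + (x) = x + y   [equals x + y: invariant]
(D) x^2 - y^2  ->  (y)^2 - (x)^2 = -x^2 + y^2   [differs from x^2 - y^2: not invariant]

Only option (C), x + y, is unchanged by the transformation.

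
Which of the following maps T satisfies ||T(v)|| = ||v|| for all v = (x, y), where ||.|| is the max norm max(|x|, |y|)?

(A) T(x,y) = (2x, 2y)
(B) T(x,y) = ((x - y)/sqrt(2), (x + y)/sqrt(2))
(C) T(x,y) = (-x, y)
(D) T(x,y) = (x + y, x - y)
C

A transformation preserves a norm if ||T(v)|| = ||v|| for every v; a single vector where the norm changes rules an option out.

(A) T(x,y) = (2x, 2y): v = (1, 0) has norm max(|1|, |0|) = 1, but T(v) = (2, 0) has norm 2 -- not preserved.
(B) T(x,y) = ((x - y)/sqrt(2), (x + y)/sqrt(2)): v = (1, 0) has norm max(|1|, |0|) = 1, but T(v) = (sqrt(2)/2, sqrt(2)/2) has norm sqrt(2)/2 -- not preserved.
(C) T(x,y) = (-x, y): preserves the norm -- it only permutes the coordinates and/or flips signs, which leaves max(|x|, |y|) unchanged.
(D) T(x,y) = (x + y, x - y): v = (1, 1) has norm max(|1|, |1|) = 1, but T(v) = (2, 0) has norm 2 -- not preserved.

Therefore the answer is (C).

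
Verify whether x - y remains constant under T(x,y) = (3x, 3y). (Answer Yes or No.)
No

Substitute T(x,y) = (3x, 3y) into the expression and compare with the original.

Original: x - y
After applying T: (3x) - (3y) = 3x - 3y

This differs from the original x - y (difference: 2x - 2y), so the expression is NOT invariant.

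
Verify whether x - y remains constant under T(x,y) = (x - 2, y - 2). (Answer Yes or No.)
Yes

Substitute T(x,y) = (x - 2, y - 2) into the expression and compare with the original.

Original: x - y
After applying T: (x - 2) - (y - 2) = x - y

This is identical to the original x - y, so the expression is invariant.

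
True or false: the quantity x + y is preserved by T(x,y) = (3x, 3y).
False

Substitute T(x,y) = (3x, 3y) into the expression and compare with the original.

Original: x + y
After applying T: (3x) + (3y) = 3x + 3y

This differs from the original x + y (difference: 2x + 2y), so the expression is NOT invariant.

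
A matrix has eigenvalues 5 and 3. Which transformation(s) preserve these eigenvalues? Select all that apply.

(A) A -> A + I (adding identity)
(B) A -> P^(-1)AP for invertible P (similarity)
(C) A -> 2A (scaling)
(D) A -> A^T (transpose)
B and D

Eigenvalues are preserved by:
1. Similarity transformations: A -> P^(-1)AP (same characteristic polynomial)
2. Transpose: A^T has the same eigenvalues as A

Eigenvalues are NOT preserved by:
- Adding identity: eigenvalues become 5+1, 3+1
- Scaling: eigenvalues become 10, 6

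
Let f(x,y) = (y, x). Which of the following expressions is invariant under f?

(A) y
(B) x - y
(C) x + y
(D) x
C

For f(x,y) = (y, x):
After applying f: x' = y, y' = x. So x' + y' = y + x = x + y.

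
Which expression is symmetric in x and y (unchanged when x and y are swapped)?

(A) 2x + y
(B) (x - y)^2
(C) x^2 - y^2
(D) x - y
B

A symmetric expression is unchanged when the variables are permuted; here the transformation to test is the swap (x, y) -> (y, x).
Substitute the transformed coordinates into each option and compare with the original:
(A) 2x + y  ->  2(y) + (x) = x + 2y   [differs from 2x + y: not invariant]
(B) (x - y)^2  ->  ((y) - (x))^2 = x^2 - 2xy + y^2   [equals (x - y)^2: invariant]
(C) x^2 - y^2  ->  (y)^2 - (x)^2 = -x^2 + y^2   [differs from x^2 - y^2: not invariant]
(D) x - y  ->  (y) - (x) = -x + y   [differs from x - y: not invariant]

Only option (B), (x - y)^2, is unchanged by the transformation.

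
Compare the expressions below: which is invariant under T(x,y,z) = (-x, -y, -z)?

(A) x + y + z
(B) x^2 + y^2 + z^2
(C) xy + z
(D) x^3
B

Apply T(x,y,z) = (-x, -y, -z) to each option, i.e. replace (x, y, z) by the transformed coordinates.
Substitute the transformed coordinates into each option and compare with the original:
(A) x + y + z  ->  (-x) + (-y) + (-z) = -x - y - z   [differs from x + y + z: not invariant]
(B) x^2 + y^2 + z^2  ->  (-x)^2 + (-y)^2 + (-z)^2 = x^2 + y^2 + z^2   [equals x^2 + y^2 + z^2: invariant]
(C) xy + z  ->  (-x)(-y) + (-z) = xy - z   [differs from xy + z: not invariant]
(D) x^3  ->  (-x)^3 = -x^3   [differs from x^3: not invariant]

Only option (B), x^2 + y^2 + z^2, is unchanged by the transformation.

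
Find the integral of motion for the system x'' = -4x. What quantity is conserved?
E = (x')^2 + 4x^2

Multiply the equation by x':
x' * x'' = -4x * x'
The left side is d/dt[(x')^2/2] and the right side is d/dt[-4x^2/2], so
d/dt[(x')^2/2 + 4x^2/2] = 0, i.e. (x')^2/2 + 4x^2/2 = constant.
Multiplying by 2, the integral of motion is E = (x')^2 + 4x^2.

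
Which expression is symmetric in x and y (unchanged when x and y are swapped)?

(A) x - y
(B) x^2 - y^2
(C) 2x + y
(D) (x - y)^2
D

A symmetric expression is unchanged when the variables are permuted; here the transformation to test is the swap (x, y) -> (y, x).
Substitute the transformed coordinates into each option and compare with the original:
(A) x - y  ->  (y) - (x) = -x + y   [differs from x - y: not invariant]
(B) x^2 - y^2  ->  (y)^2 - (x)^2 = -x^2 + y^2   [differs from x^2 - y^2: not invariant]
(C) 2x + y  ->  2(y) + (x) = x + 2y   [differs from 2x + y: not invariant]
(D) (x - y)^2  ->  ((y) - (x))^2 = x^2 - 2xy + y^2   [equals (x - y)^2: invariant]

Only option (D), (x - y)^2, is unchanged by the transformation.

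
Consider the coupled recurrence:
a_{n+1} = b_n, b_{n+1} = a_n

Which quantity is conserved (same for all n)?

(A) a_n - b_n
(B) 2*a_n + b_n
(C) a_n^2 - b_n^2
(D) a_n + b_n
D

Replace a_n by a_{n+1} = b_n and b_n by b_{n+1} = a_n in each option and simplify:
(A) a_n - b_n  ->  (b_n) - (a_n) = -a_n + b_n   [not conserved]
(B) 2*a_n + b_n  ->  2*(b_n) + (a_n) = a_n + 2*b_n   [not conserved]
(C) a_n^2 - b_n^2  ->  (b_n)^2 - (a_n)^2 = -a_n^2 + b_n^2   [not conserved]
(D) a_n + b_n  ->  (b_n) + (a_n) = a_n + b_n   [conserved]

Only (D) a_n + b_n returns to itself after one step, so it is the conserved quantity.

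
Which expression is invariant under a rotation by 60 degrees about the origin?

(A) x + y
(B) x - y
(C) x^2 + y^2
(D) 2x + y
C

A rotation by 60 degrees sends (x, y) to (x/2 - sqrt(3)y/2, sqrt(3)x/2 + y/2).
Substitute the transformed coordinates into each option and compare with the original:
(A) x + y  ->  (x/2 - sqrt(3)y/2) + (sqrt(3)x/2 + y/2) = x/2 + sqrt(3)x/2 - sqrt(3)y/2 + y/2   [differs from x + y: not invariant]
(B) x - y  ->  (x/2 - sqrt(3)y/2) - (sqrt(3)x/2 + y/2) = -sqrt(3)x/2 + x/2 - sqrt(3)y/2 - y/2   [differs from x - y: not invariant]
(C) x^2 + y^2  ->  (x/2 - sqrt(3)y/2)^2 + (sqrt(3)x/2 + y/2)^2 = x^2 + y^2   [equals x^2 + y^2: invariant]
(D) 2x + y  ->  2(x/2 - sqrt(3)y/2) + (sqrt(3)x/2 + y/2) = sqrt(3)x/2 + x - sqrt(3)y + y/2   [differs from 2x + y: not invariant]

Only option (C), x^2 + y^2, is unchanged by the transformation.
Geometrically, x^2 + y^2 is the squared distance from the origin, which every rotation about the origin preserves.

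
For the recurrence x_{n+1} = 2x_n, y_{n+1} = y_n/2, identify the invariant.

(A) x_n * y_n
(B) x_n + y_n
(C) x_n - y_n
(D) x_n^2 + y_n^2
A

For the recurrence x_{n+1} = 2x_n, y_{n+1} = y_n/2:

x_{n+1} * y_{n+1} = (2x_n) * (y_n/2) = x_n * y_n
The product is conserved.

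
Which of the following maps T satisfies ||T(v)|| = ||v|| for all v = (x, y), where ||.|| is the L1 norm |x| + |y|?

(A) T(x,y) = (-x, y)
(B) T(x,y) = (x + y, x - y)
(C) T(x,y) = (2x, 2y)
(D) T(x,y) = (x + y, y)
A

A transformation preserves a norm if ||T(v)|| = ||v|| for every v; a single vector where the norm changes rules an option out.

(A) T(x,y) = (-x, y): preserves the norm -- it only permutes the coordinates and/or flips signs, which leaves |x| + |y| unchanged.
(B) T(x,y) = (x + y, x - y): v = (1, 0) has norm |1| + |0| = 1, but T(v) = (1, 1) has norm 2 -- not preserved.
(C) T(x,y) = (2x, 2y): v = (1, 0) has norm |1| + |0| = 1, but T(v) = (2, 0) has norm 2 -- not preserved.
(D) T(x,y) = (x + y, y): v = (0, 1) has norm |0| + |1| = 1, but T(v) = (1, 1) has norm 2 -- not preserved.

Therefore the answer is (A).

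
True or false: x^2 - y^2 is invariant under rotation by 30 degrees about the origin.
False

Applying rotation by 30 degrees: x' = x*cos(30 degrees) - y*sin(30 degrees) = sqrt(3)x/2 - y/2, y' = x*sin(30 degrees) + y*cos(30 degrees) = x/2 + sqrt(3)y/2

Substituting into x^2 - y^2:
(sqrt(3)x/2 - y/2)^2 - (x/2 + sqrt(3)y/2)^2
= x^2/2 - sqrt(3)xy - y^2/2

This differs from the original expression x^2 - y^2, so it is NOT invariant.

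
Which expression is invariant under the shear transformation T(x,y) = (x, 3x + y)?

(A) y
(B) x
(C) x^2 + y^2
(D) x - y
B

Under the shear T(x,y) = (x, 3x + y):
Substitute the transformed coordinates into each option and compare with the original:
(A) y  ->  (3x + y) = 3x + y   [differs from y: not invariant]
(B) x  ->  (x) = x   [equals x: invariant]
(C) x^2 + y^2  ->  (x)^2 + (3x + y)^2 = 10x^2 + 6xy + y^2   [differs from x^2 + y^2: not invariant]
(D) x - y  ->  (x) - (3x + y) = -2x - y   [differs from x - y: not invariant]

Only option (B), x, is unchanged by the transformation.
A vertical shear moves points parallel to the y-axis, so the x-coordinate (and any function of x alone) is unchanged.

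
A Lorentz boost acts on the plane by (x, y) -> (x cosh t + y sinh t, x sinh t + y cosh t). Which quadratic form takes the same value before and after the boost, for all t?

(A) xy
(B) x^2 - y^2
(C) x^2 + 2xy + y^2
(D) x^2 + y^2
B

Write x' = x cosh t + y sinh t, y' = x sinh t + y cosh t and substitute into each option:
(A) xy: (x cosh t + y sinh t)(x sinh t + y cosh t) = xy(cosh^2 t + sinh^2 t) + (x^2 + y^2) sinh t cosh t = xy cosh 2t + (x^2 + y^2)(sinh 2t)/2   [not invariant for t != 0]
(B) x^2 - y^2: (x cosh t + y sinh t)^2 - (x sinh t + y cosh t)^2 = x^2(cosh^2 t - sinh^2 t) + 2xy(cosh t sinh t - sinh t cosh t) + y^2(sinh^2 t - cosh^2 t) = x^2 - y^2   [invariant, using cosh^2 t - sinh^2 t = 1]
(C) x^2 + 2xy + y^2: (x' + y')^2 with x' + y' = (x + y)(cosh t + sinh t) = (x + y)e^t, so it becomes (x + y)^2 e^(2t)   [not invariant for t != 0]
(D) x^2 + y^2: (x cosh t + y sinh t)^2 + (x sinh t + y cosh t)^2 = (x^2 + y^2)(cosh^2 t + sinh^2 t) + 4xy sinh t cosh t = (x^2 + y^2) cosh 2t + 2xy sinh 2t   [not invariant for t != 0]

Only (B) x^2 - y^2 is unchanged; it is the Minkowski form preserved by Lorentz boosts, just as x^2 + y^2 is preserved by ordinary rotations.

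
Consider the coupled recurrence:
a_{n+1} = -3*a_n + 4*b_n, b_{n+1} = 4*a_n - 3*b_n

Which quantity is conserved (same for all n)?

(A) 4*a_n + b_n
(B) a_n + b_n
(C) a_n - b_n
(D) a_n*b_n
B

Replace a_n by a_{n+1} = -3*a_n + 4*b_n and b_n by b_{n+1} = 4*a_n - 3*b_n in each option and simplify:
(A) 4*a_n + b_n  ->  4*(-3*a_n + 4*b_n) + (4*a_n - 3*b_n) = -8*a_n + 13*b_n   [not conserved]
(B) a_n + b_n  ->  (-3*a_n + 4*b_n) + (4*a_n - 3*b_n) = a_n + b_n   [conserved]
(C) a_n - b_n  ->  (-3*a_n + 4*b_n) - (4*a_n - 3*b_n) = -7*a_n + 7*b_n   [not conserved]
(D) a_n*b_n  ->  (-3*a_n + 4*b_n)*(4*a_n - 3*b_n) = -12*a_n^2 + 25*a_n*b_n - 12*b_n^2   [not conserved]

Only (B) a_n + b_n returns to itself after one step, so it is the conserved quantity.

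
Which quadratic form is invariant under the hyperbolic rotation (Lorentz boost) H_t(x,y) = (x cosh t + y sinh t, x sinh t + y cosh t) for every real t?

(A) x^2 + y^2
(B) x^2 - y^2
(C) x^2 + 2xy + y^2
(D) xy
B

Write x' = x cosh t + y sinh t, y' = x sinh t + y cosh t and substitute into each option:
(A) x^2 + y^2: (x cosh t + y sinh t)^2 + (x sinh t + y cosh t)^2 = (x^2 + y^2)(cosh^2 t + sinh^2 t) + 4xy sinh t cosh t = (x^2 + y^2) cosh 2t + 2xy sinh 2t   [not invariant for t != 0]
(B) x^2 - y^2: (x cosh t + y sinh t)^2 - (x sinh t + y cosh t)^2 = x^2(cosh^2 t - sinh^2 t) + 2xy(cosh t sinh t - sinh t cosh t) + y^2(sinh^2 t - cosh^2 t) = x^2 - y^2   [invariant, using cosh^2 t - sinh^2 t = 1]
(C) x^2 + 2xy + y^2: (x' + y')^2 with x' + y' = (x + y)(cosh t + sinh t) = (x + y)e^t, so it becomes (x + y)^2 e^(2t)   [not invariant for t != 0]
(D) xy: (x cosh t + y sinh t)(x sinh t + y cosh t) = xy(cosh^2 t + sinh^2 t) + (x^2 + y^2) sinh t cosh t = xy cosh 2t + (x^2 + y^2)(sinh 2t)/2   [not invariant for t != 0]

Only (B) x^2 - y^2 is unchanged; it is the Minkowski form preserved by Lorentz boosts, just as x^2 + y^2 is preserved by ordinary rotations.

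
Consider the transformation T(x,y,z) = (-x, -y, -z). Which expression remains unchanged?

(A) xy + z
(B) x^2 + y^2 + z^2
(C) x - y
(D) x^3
B

Apply T(x,y,z) = (-x, -y, -z) to each option, i.e. replace (x, y, z) by the transformed coordinates.
Substitute the transformed coordinates into each option and compare with the original:
(A) xy + z  ->  (-x)(-y) + (-z) = xy - z   [differs from xy + z: not invariant]
(B) x^2 + y^2 + z^2  ->  (-x)^2 + (-y)^2 + (-z)^2 = x^2 + y^2 + z^2   [equals x^2 + y^2 + z^2: invariant]
(C) x - y  ->  (-x) - (-y) = -x + y   [differs from x - y: not invariant]
(D) x^3  ->  (-x)^3 = -x^3   [differs from x^3: not invariant]

Only option (B), x^2 + y^2 + z^2, is unchanged by the transformation.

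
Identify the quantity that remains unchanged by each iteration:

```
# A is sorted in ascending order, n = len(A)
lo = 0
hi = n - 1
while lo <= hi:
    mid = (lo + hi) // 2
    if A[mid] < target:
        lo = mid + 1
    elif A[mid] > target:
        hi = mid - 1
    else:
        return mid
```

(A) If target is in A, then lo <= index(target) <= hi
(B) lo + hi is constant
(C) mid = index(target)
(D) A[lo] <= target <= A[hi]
A

A loop invariant must hold before the first iteration and be re-established by every execution of the body.

(A) If target is in A, then lo <= index(target) <= hi: Before the loop [lo, hi] = [0, n-1] covers every index. When A[mid] < target, sortedness puts target strictly to the right of mid, so setting lo = mid + 1 keeps index(target) in [lo, hi]; symmetrically for hi = mid - 1. Hence 'if target is in A then lo <= index(target) <= hi' holds after every iteration, and when lo > hi it proves target is absent.

The other options fail:
(B) lo + hi is constant: each iteration moves exactly one of lo, hi, so lo + hi changes (e.g. 0 + (n-1) becomes (mid+1) + (n-1)).
(C) mid = index(target): mid is just the current probe; it equals index(target) only on the iteration that returns.
(D) A[lo] <= target <= A[hi]: fails when target is not in A (e.g. target < A[0] already violates it before the loop), so it is not maintained in general.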